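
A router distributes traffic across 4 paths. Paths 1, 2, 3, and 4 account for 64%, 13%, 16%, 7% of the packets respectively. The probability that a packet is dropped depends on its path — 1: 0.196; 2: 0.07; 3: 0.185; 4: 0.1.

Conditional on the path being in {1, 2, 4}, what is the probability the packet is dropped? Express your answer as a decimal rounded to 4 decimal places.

P(L|S) ≈ 0.1685

Let S = {1, 2, 4}.
P(S) = 0.64 + 0.13 + 0.07 = 0.84.
P(L ∩ S) = 0.196·0.64 + 0.07·0.13 + 0.1·0.07 = 0.12544 + 0.0091 + 0.007 = 0.14154.
P(L | S) = 0.14154 / 0.84 = 0.168500…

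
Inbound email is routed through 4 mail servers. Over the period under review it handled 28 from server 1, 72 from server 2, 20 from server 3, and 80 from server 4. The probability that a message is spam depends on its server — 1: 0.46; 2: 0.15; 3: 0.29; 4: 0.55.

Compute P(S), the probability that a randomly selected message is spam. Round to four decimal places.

Total: 28 + 72 + 20 + 80 = 200.
P(1) = 28/200 = 0.14. P(2) = 72/200 = 0.36. P(3) = 20/200 = 0.1. P(4) = 80/200 = 0.4.
Summing over the partition,
P(S) = P(S|1)·P(1) + P(S|2)·P(2) + P(S|3)·P(3) + P(S|4)·P(4)
      = 0.46·0.14 + 0.15·0.36 + 0.29·0.1 + 0.55·0.4
      = 0.0644 + 0.054 + 0.029 + 0.22 = 0.3674

P(S) ≈ 0.3674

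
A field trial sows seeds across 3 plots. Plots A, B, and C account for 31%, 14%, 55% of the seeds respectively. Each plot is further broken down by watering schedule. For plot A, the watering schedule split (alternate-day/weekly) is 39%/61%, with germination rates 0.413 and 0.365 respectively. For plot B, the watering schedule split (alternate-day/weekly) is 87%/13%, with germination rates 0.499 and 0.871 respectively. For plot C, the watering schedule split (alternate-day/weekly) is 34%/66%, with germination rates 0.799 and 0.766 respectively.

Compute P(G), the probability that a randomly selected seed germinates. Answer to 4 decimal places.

0.6231

P(G|A) = 0.39·0.413 + 0.61·0.365 = 0.16107 + 0.22265 = 0.38372
P(G|B) = 0.87·0.499 + 0.13·0.871 = 0.43413 + 0.11323 = 0.54736
P(G|C) = 0.34·0.799 + 0.66·0.766 = 0.27166 + 0.50556 = 0.77722
Then overall,
P(G) = 0.31·0.38372 + 0.14·0.54736 + 0.55·0.77722
      = 0.1189532 + 0.0766304 + 0.427471 = 0.6230546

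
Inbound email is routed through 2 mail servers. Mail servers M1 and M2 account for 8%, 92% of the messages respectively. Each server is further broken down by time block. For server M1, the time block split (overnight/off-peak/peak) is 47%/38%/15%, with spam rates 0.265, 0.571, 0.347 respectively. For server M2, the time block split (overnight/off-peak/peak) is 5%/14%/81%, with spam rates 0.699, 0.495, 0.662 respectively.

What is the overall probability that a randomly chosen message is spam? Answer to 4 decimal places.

P(S) ≈ 0.6207

P(S|M1) = 0.47·0.265 + 0.38·0.571 + 0.15·0.347 = 0.12455 + 0.21698 + 0.05205 = 0.39358
P(S|M2) = 0.05·0.699 + 0.14·0.495 + 0.81·0.662 = 0.03495 + 0.0693 + 0.53622 = 0.64047
By total probability over the outer partition,
P(S) = 0.08·0.39358 + 0.92·0.64047
      = 0.0314864 + 0.5892324 = 0.6207188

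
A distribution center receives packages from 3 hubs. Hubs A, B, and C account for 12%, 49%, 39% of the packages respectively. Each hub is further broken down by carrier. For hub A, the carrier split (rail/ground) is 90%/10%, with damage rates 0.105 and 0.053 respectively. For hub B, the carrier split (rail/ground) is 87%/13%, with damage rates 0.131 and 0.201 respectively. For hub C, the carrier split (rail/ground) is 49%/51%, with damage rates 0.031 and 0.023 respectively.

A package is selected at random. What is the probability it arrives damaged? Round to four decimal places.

P(D|A) = 0.9·0.105 + 0.1·0.053 = 0.0945 + 0.0053 = 0.0998
P(D|B) = 0.87·0.131 + 0.13·0.201 = 0.11397 + 0.02613 = 0.1401
P(D|C) = 0.49·0.031 + 0.51·0.023 = 0.01519 + 0.01173 = 0.02692
By total probability over the outer partition,
P(D) = 0.12·0.0998 + 0.49·0.1401 + 0.39·0.02692
      = 0.011976 + 0.068649 + 0.0104988 = 0.0911238

0.0911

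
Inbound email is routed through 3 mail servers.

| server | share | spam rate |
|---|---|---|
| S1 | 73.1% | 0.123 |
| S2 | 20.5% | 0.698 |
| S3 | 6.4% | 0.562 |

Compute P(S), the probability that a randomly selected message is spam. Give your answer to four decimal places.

0.2690

P(S) = P(S|S1)·P(S1) + P(S|S2)·P(S2) + P(S|S3)·P(S3)
      = 0.123·0.731 + 0.698·0.205 + 0.562·0.064
      = 0.089913 + 0.14309 + 0.035968 = 0.268971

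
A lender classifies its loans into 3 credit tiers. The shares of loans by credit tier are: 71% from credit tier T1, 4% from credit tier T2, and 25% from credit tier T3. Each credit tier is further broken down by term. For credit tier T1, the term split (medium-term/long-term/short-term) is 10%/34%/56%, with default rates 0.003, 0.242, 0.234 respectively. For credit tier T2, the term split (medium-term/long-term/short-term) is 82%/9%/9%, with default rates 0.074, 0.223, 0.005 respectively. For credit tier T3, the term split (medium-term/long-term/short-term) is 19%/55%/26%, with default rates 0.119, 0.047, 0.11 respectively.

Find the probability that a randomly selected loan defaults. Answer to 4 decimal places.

P(D|T1) = 0.1·0.003 + 0.34·0.242 + 0.56·0.234 = 0.0003 + 0.08228 + 0.13104 = 0.21362
P(D|T2) = 0.82·0.074 + 0.09·0.223 + 0.09·0.005 = 0.06068 + 0.02007 + 0.00045 = 0.0812
P(D|T3) = 0.19·0.119 + 0.55·0.047 + 0.26·0.11 = 0.02261 + 0.02585 + 0.0286 = 0.07706
Then overall,
P(D) = 0.71·0.21362 + 0.04·0.0812 + 0.25·0.07706
      = 0.1516702 + 0.003248 + 0.019265 = 0.1741832

0.1742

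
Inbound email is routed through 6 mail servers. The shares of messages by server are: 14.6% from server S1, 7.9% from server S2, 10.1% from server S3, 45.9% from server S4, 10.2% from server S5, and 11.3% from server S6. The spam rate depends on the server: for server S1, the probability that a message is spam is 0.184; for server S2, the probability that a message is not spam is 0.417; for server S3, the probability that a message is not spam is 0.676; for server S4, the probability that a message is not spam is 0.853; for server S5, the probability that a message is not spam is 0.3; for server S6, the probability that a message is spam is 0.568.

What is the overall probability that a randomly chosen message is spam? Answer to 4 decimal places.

P(S|S2) = 1 − 0.417 = 0.583.
P(S|S3) = 1 − 0.676 = 0.324.
P(S|S4) = 1 − 0.853 = 0.147.
P(S|S5) = 1 − 0.3 = 0.7.
Summing over the partition,
P(S) = P(S|S1)·P(S1) + P(S|S2)·P(S2) + P(S|S3)·P(S3) + P(S|S4)·P(S4) + P(S|S5)·P(S5) + P(S|S6)·P(S6)
      = 0.184·0.146 + 0.583·0.079 + 0.324·0.101 + 0.147·0.459 + 0.7·0.102 + 0.568·0.113
      = 0.026864 + 0.046057 + 0.032724 + 0.067473 + 0.0714 + 0.064184 = 0.308702

P(S) ≈ 0.3087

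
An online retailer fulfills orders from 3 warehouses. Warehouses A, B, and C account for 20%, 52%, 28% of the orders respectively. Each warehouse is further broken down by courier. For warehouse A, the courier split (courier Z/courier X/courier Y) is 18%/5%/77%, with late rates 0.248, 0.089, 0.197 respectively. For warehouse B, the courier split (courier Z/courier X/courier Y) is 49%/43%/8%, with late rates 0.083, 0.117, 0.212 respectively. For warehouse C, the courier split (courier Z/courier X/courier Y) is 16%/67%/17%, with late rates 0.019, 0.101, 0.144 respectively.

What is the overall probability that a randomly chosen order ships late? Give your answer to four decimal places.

0.1229

P(L|A) = 0.18·0.248 + 0.05·0.089 + 0.77·0.197 = 0.04464 + 0.00445 + 0.15169 = 0.20078
P(L|B) = 0.49·0.083 + 0.43·0.117 + 0.08·0.212 = 0.04067 + 0.05031 + 0.01696 = 0.10794
P(L|C) = 0.16·0.019 + 0.67·0.101 + 0.17·0.144 = 0.00304 + 0.06767 + 0.02448 = 0.09519
By total probability over the outer partition,
P(L) = 0.2·0.20078 + 0.52·0.10794 + 0.28·0.09519
      = 0.040156 + 0.0561288 + 0.0266532 = 0.122938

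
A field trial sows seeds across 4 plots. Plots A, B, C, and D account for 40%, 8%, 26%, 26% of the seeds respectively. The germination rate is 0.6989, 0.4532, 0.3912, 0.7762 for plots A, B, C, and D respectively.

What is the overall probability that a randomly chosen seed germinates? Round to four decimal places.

Summing over the partition,
P(G) = P(G|A)·P(A) + P(G|B)·P(B) + P(G|C)·P(C) + P(G|D)·P(D)
      = 0.6989·0.4 + 0.4532·0.08 + 0.3912·0.26 + 0.7762·0.26
      = 0.27956 + 0.036256 + 0.101712 + 0.201812 = 0.61934

P(G) ≈ 0.6193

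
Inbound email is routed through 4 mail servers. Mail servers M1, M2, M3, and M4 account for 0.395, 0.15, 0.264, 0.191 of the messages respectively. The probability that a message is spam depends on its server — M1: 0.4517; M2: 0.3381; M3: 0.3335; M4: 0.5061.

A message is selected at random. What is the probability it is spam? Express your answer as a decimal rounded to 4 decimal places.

P(S) ≈ 0.4138

Summing over the partition,
P(S) = P(S|M1)·P(M1) + P(S|M2)·P(M2) + P(S|M3)·P(M3) + P(S|M4)·P(M4)
      = 0.4517·0.395 + 0.3381·0.15 + 0.3335·0.264 + 0.5061·0.191
      = 0.1784215 + 0.050715 + 0.088044 + 0.0966651 = 0.4138456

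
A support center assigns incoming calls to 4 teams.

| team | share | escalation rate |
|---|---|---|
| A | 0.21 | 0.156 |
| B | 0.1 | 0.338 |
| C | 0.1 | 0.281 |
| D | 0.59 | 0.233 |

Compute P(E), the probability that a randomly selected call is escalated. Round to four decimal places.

Summing over the partition,
P(E) = P(E|A)·P(A) + P(E|B)·P(B) + P(E|C)·P(C) + P(E|D)·P(D)
      = 0.156·0.21 + 0.338·0.1 + 0.281·0.1 + 0.233·0.59
      = 0.03276 + 0.0338 + 0.0281 + 0.13747 = 0.23213

P(E) ≈ 0.2321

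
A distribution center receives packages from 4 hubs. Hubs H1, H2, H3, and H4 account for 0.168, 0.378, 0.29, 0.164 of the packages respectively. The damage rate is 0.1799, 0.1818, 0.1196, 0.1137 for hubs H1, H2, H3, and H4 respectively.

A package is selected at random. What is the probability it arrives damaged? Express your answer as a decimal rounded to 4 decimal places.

P(D) = P(D|H1)·P(H1) + P(D|H2)·P(H2) + P(D|H3)·P(H3) + P(D|H4)·P(H4)
      = 0.1799·0.168 + 0.1818·0.378 + 0.1196·0.29 + 0.1137·0.164
      = 0.0302232 + 0.0687204 + 0.034684 + 0.0186468 = 0.1522744

P(D) ≈ 0.1523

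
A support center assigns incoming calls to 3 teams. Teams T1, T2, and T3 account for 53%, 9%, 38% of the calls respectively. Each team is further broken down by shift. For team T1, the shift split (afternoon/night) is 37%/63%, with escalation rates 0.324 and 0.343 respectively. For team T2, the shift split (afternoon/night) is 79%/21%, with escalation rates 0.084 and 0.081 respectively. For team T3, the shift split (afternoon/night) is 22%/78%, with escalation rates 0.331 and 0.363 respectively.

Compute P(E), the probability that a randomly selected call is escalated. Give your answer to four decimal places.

P(E|T1) = 0.37·0.324 + 0.63·0.343 = 0.11988 + 0.21609 = 0.33597
P(E|T2) = 0.79·0.084 + 0.21·0.081 = 0.06636 + 0.01701 = 0.08337
P(E|T3) = 0.22·0.331 + 0.78·0.363 = 0.07282 + 0.28314 = 0.35596
Then overall,
P(E) = 0.53·0.33597 + 0.09·0.08337 + 0.38·0.35596
      = 0.1780641 + 0.0075033 + 0.1352648 = 0.3208322

P(E) ≈ 0.3208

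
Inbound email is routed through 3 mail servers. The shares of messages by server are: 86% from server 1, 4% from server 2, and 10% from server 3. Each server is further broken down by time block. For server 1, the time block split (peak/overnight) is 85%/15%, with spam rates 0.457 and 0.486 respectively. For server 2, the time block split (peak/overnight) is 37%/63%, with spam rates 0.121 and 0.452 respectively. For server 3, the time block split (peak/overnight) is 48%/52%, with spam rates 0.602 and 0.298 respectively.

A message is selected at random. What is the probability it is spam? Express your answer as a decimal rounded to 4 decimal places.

P(S|1) = 0.85·0.457 + 0.15·0.486 = 0.38845 + 0.0729 = 0.46135
P(S|2) = 0.37·0.121 + 0.63·0.452 = 0.04477 + 0.28476 = 0.32953
P(S|3) = 0.48·0.602 + 0.52·0.298 = 0.28896 + 0.15496 = 0.44392
By total probability over the outer partition,
P(S) = 0.86·0.46135 + 0.04·0.32953 + 0.1·0.44392
      = 0.396761 + 0.0131812 + 0.044392 = 0.4543342

P(S) ≈ 0.4543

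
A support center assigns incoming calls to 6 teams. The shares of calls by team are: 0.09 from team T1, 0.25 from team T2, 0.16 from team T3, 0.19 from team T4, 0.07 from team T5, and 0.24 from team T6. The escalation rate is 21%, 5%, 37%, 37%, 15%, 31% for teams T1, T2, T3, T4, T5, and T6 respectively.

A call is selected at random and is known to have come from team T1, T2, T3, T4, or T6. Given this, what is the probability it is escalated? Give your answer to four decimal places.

P(E|S) ≈ 0.2530

Let S = {T1, T2, T3, T4, T6}.
P(S) = 0.09 + 0.25 + 0.16 + 0.19 + 0.24 = 0.93.
P(E ∩ S) = 0.21·0.09 + 0.05·0.25 + 0.37·0.16 + 0.37·0.19 + 0.31·0.24 = 0.0189 + 0.0125 + 0.0592 + 0.0703 + 0.0744 = 0.2353.
P(E | S) = 0.2353 / 0.93 = 0.253011…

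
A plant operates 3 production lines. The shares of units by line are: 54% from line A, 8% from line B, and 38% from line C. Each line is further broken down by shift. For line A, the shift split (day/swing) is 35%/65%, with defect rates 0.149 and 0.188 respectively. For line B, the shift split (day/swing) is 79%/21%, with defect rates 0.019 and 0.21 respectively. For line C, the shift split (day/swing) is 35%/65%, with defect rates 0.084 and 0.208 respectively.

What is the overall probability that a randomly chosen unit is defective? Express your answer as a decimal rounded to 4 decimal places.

P(D|A) = 0.35·0.149 + 0.65·0.188 = 0.05215 + 0.1222 = 0.17435
P(D|B) = 0.79·0.019 + 0.21·0.21 = 0.01501 + 0.0441 = 0.05911
P(D|C) = 0.35·0.084 + 0.65·0.208 = 0.0294 + 0.1352 = 0.1646
Then overall,
P(D) = 0.54·0.17435 + 0.08·0.05911 + 0.38·0.1646
      = 0.094149 + 0.0047288 + 0.062548 = 0.1614258

0.1614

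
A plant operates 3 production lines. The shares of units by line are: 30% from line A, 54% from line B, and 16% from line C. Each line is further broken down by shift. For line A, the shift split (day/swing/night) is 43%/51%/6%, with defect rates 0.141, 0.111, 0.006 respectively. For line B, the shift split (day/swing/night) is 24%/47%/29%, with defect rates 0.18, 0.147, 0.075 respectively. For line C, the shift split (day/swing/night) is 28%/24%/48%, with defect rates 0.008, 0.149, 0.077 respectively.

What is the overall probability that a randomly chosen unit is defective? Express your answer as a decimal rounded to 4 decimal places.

0.1197

P(D|A) = 0.43·0.141 + 0.51·0.111 + 0.06·0.006 = 0.06063 + 0.05661 + 0.00036 = 0.1176
P(D|B) = 0.24·0.18 + 0.47·0.147 + 0.29·0.075 = 0.0432 + 0.06909 + 0.02175 = 0.13404
P(D|C) = 0.28·0.008 + 0.24·0.149 + 0.48·0.077 = 0.00224 + 0.03576 + 0.03696 = 0.07496
By total probability over the outer partition,
P(D) = 0.3·0.1176 + 0.54·0.13404 + 0.16·0.07496
      = 0.03528 + 0.0723816 + 0.0119936 = 0.1196552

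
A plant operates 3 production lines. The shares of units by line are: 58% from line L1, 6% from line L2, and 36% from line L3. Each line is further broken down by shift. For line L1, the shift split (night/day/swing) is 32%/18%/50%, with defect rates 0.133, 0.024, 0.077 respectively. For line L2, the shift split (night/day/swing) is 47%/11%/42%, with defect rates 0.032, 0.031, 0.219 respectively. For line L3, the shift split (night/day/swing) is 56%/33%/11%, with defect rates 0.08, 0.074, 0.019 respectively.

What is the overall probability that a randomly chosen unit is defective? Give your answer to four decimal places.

P(D|L1) = 0.32·0.133 + 0.18·0.024 + 0.5·0.077 = 0.04256 + 0.00432 + 0.0385 = 0.08538
P(D|L2) = 0.47·0.032 + 0.11·0.031 + 0.42·0.219 = 0.01504 + 0.00341 + 0.09198 = 0.11043
P(D|L3) = 0.56·0.08 + 0.33·0.074 + 0.11·0.019 = 0.0448 + 0.02442 + 0.00209 = 0.07131
By total probability over the outer partition,
P(D) = 0.58·0.08538 + 0.06·0.11043 + 0.36·0.07131
      = 0.0495204 + 0.0066258 + 0.0256716 = 0.0818178

0.0818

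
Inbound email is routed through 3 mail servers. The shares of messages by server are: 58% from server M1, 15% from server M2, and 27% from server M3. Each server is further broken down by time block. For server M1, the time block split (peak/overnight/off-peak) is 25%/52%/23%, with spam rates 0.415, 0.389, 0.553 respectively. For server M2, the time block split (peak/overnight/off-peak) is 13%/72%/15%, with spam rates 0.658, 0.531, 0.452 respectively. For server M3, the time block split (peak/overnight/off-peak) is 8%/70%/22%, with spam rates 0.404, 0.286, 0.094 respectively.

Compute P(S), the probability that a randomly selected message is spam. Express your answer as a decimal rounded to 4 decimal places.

P(S|M1) = 0.25·0.415 + 0.52·0.389 + 0.23·0.553 = 0.10375 + 0.20228 + 0.12719 = 0.43322
P(S|M2) = 0.13·0.658 + 0.72·0.531 + 0.15·0.452 = 0.08554 + 0.38232 + 0.0678 = 0.53566
P(S|M3) = 0.08·0.404 + 0.7·0.286 + 0.22·0.094 = 0.03232 + 0.2002 + 0.02068 = 0.2532
Then overall,
P(S) = 0.58·0.43322 + 0.15·0.53566 + 0.27·0.2532
      = 0.2512676 + 0.080349 + 0.068364 = 0.3999806

0.4000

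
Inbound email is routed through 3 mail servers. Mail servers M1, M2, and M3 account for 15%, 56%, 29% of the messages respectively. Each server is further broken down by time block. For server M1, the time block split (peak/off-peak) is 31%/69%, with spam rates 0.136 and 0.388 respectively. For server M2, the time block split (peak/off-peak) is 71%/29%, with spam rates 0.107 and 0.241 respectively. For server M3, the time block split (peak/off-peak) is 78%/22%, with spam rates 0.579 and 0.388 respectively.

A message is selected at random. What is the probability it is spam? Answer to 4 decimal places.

P(S) ≈ 0.2839

P(S|M1) = 0.31·0.136 + 0.69·0.388 = 0.04216 + 0.26772 = 0.30988
P(S|M2) = 0.71·0.107 + 0.29·0.241 = 0.07597 + 0.06989 = 0.14586
P(S|M3) = 0.78·0.579 + 0.22·0.388 = 0.45162 + 0.08536 = 0.53698
By total probability over the outer partition,
P(S) = 0.15·0.30988 + 0.56·0.14586 + 0.29·0.53698
      = 0.046482 + 0.0816816 + 0.1557242 = 0.2838878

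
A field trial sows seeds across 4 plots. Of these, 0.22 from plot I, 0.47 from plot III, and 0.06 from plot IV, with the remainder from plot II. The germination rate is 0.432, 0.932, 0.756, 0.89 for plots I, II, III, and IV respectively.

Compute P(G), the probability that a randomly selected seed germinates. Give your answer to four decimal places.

0.7368

P(II) = 1 − (0.22 + 0.47 + 0.06) = 0.25.
P(G) = P(G|I)·P(I) + P(G|II)·P(II) + P(G|III)·P(III) + P(G|IV)·P(IV)
      = 0.432·0.22 + 0.932·0.25 + 0.756·0.47 + 0.89·0.06
      = 0.09504 + 0.233 + 0.35532 + 0.0534 = 0.73676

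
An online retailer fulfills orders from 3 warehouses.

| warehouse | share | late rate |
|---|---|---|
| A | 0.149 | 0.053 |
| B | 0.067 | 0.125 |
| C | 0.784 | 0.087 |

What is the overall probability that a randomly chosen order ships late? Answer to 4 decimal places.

0.0845

P(L) = P(L|A)·P(A) + P(L|B)·P(B) + P(L|C)·P(C)
      = 0.053·0.149 + 0.125·0.067 + 0.087·0.784
      = 0.007897 + 0.008375 + 0.068208 = 0.08448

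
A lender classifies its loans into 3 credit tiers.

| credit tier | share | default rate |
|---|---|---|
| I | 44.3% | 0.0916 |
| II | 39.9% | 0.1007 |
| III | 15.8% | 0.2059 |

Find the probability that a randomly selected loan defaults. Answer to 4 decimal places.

Using total probability over the partition,
P(D) = P(D|I)·P(I) + P(D|II)·P(II) + P(D|III)·P(III)
      = 0.0916·0.443 + 0.1007·0.399 + 0.2059·0.158
      = 0.0405788 + 0.0401793 + 0.0325322 = 0.1132903

P(D) ≈ 0.1133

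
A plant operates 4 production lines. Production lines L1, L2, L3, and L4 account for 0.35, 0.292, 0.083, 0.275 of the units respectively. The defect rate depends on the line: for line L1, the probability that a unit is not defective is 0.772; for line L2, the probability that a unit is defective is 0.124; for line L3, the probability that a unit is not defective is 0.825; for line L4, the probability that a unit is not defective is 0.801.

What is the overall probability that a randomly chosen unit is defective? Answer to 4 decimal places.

P(D|L1) = 1 − 0.772 = 0.228.
P(D|L3) = 1 − 0.825 = 0.175.
P(D|L4) = 1 − 0.801 = 0.199.
P(D) = P(D|L1)·P(L1) + P(D|L2)·P(L2) + P(D|L3)·P(L3) + P(D|L4)·P(L4)
      = 0.228·0.35 + 0.124·0.292 + 0.175·0.083 + 0.199·0.275
      = 0.0798 + 0.036208 + 0.014525 + 0.054725 = 0.185258

P(D) ≈ 0.1853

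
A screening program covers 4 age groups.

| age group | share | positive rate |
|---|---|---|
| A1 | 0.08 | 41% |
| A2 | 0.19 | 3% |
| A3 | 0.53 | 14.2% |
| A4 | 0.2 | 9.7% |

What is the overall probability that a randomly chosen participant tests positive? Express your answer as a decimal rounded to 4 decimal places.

P(T) ≈ 0.1332

P(T) = P(T|A1)·P(A1) + P(T|A2)·P(A2) + P(T|A3)·P(A3) + P(T|A4)·P(A4)
      = 0.41·0.08 + 0.03·0.19 + 0.142·0.53 + 0.097·0.2
      = 0.0328 + 0.0057 + 0.07526 + 0.0194 = 0.13316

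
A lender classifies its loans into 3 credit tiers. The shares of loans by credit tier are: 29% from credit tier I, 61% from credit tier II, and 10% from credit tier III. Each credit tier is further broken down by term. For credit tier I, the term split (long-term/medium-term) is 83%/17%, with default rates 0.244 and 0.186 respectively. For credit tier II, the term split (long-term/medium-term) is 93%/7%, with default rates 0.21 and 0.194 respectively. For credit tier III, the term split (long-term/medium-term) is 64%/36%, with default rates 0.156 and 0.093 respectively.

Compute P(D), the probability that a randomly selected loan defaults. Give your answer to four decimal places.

0.2086

P(D|I) = 0.83·0.244 + 0.17·0.186 = 0.20252 + 0.03162 = 0.23414
P(D|II) = 0.93·0.21 + 0.07·0.194 = 0.1953 + 0.01358 = 0.20888
P(D|III) = 0.64·0.156 + 0.36·0.093 = 0.09984 + 0.03348 = 0.13332
By total probability over the outer partition,
P(D) = 0.29·0.23414 + 0.61·0.20888 + 0.1·0.13332
      = 0.0679006 + 0.1274168 + 0.013332 = 0.2086494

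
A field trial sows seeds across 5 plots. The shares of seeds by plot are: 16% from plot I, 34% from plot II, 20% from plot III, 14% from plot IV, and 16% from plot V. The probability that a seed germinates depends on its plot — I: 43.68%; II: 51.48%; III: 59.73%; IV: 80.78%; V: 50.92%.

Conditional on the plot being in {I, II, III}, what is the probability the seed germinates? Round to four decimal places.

Let S = {I, II, III}.
P(S) = 0.16 + 0.34 + 0.2 = 0.7.
P(G ∩ S) = 0.4368·0.16 + 0.5148·0.34 + 0.5973·0.2 = 0.069888 + 0.175032 + 0.11946 = 0.36438.
P(G | S) = 0.36438 / 0.7 = 0.520543…

0.5205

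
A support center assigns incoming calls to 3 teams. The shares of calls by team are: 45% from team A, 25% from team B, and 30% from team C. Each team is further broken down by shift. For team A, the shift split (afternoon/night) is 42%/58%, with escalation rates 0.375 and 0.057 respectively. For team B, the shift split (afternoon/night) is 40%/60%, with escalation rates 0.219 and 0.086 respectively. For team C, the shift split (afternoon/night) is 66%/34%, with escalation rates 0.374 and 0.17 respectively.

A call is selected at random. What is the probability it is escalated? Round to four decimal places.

P(E|A) = 0.42·0.375 + 0.58·0.057 = 0.1575 + 0.03306 = 0.19056
P(E|B) = 0.4·0.219 + 0.6·0.086 = 0.0876 + 0.0516 = 0.1392
P(E|C) = 0.66·0.374 + 0.34·0.17 = 0.24684 + 0.0578 = 0.30464
By total probability over the outer partition,
P(E) = 0.45·0.19056 + 0.25·0.1392 + 0.3·0.30464
      = 0.085752 + 0.0348 + 0.091392 = 0.211944

P(E) ≈ 0.2119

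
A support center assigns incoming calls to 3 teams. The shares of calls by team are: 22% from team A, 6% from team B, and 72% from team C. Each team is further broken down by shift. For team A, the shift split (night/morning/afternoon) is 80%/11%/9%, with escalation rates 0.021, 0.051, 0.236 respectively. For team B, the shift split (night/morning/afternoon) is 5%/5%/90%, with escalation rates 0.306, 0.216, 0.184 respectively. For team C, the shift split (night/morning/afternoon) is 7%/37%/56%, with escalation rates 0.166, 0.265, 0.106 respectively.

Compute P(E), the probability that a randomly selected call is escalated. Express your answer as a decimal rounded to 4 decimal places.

P(E|A) = 0.8·0.021 + 0.11·0.051 + 0.09·0.236 = 0.0168 + 0.00561 + 0.02124 = 0.04365
P(E|B) = 0.05·0.306 + 0.05·0.216 + 0.9·0.184 = 0.0153 + 0.0108 + 0.1656 = 0.1917
P(E|C) = 0.07·0.166 + 0.37·0.265 + 0.56·0.106 = 0.01162 + 0.09805 + 0.05936 = 0.16903
Then overall,
P(E) = 0.22·0.04365 + 0.06·0.1917 + 0.72·0.16903
      = 0.009603 + 0.011502 + 0.1217016 = 0.1428066

P(E) ≈ 0.1428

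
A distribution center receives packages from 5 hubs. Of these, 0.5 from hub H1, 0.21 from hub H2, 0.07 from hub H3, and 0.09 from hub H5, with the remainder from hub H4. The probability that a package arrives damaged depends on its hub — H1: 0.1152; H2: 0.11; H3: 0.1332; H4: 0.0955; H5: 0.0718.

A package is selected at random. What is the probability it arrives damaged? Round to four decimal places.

P(H4) = 1 − (0.5 + 0.21 + 0.07 + 0.09) = 0.13.
P(D) = P(D|H1)·P(H1) + P(D|H2)·P(H2) + P(D|H3)·P(H3) + P(D|H4)·P(H4) + P(D|H5)·P(H5)
      = 0.1152·0.5 + 0.11·0.21 + 0.1332·0.07 + 0.0955·0.13 + 0.0718·0.09
      = 0.0576 + 0.0231 + 0.009324 + 0.012415 + 0.006462 = 0.108901

0.1089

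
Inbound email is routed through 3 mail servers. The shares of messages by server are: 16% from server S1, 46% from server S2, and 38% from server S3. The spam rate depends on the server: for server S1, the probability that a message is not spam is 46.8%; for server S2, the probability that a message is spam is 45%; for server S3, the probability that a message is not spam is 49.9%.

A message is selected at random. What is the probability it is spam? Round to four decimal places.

P(S|S1) = 1 − 0.468 = 0.532.
P(S|S3) = 1 − 0.499 = 0.501.
Summing over the partition,
P(S) = P(S|S1)·P(S1) + P(S|S2)·P(S2) + P(S|S3)·P(S3)
      = 0.532·0.16 + 0.45·0.46 + 0.501·0.38
      = 0.08512 + 0.207 + 0.19038 = 0.4825

P(S) ≈ 0.4825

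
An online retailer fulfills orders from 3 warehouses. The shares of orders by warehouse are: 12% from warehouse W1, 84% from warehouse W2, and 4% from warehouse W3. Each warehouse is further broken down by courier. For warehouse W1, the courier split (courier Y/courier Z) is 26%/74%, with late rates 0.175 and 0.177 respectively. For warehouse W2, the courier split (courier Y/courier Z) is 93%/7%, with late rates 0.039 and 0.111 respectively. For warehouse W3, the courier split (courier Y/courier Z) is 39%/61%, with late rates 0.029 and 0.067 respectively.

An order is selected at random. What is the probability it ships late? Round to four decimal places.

P(L|W1) = 0.26·0.175 + 0.74·0.177 = 0.0455 + 0.13098 = 0.17648
P(L|W2) = 0.93·0.039 + 0.07·0.111 = 0.03627 + 0.00777 = 0.04404
P(L|W3) = 0.39·0.029 + 0.61·0.067 = 0.01131 + 0.04087 = 0.05218
By total probability over the outer partition,
P(L) = 0.12·0.17648 + 0.84·0.04404 + 0.04·0.05218
      = 0.0211776 + 0.0369936 + 0.0020872 = 0.0602584

0.0603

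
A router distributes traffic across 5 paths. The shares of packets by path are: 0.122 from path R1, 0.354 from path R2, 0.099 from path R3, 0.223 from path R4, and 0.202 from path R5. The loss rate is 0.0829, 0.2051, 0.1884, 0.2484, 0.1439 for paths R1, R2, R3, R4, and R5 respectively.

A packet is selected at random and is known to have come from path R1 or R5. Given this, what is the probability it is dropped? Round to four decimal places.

0.1209

Let S = {R1, R5}.
P(S) = 0.122 + 0.202 = 0.324.
P(L ∩ S) = 0.0829·0.122 + 0.1439·0.202 = 0.0101138 + 0.0290678 = 0.0391816.
P(L | S) = 0.0391816 / 0.324 = 0.120931…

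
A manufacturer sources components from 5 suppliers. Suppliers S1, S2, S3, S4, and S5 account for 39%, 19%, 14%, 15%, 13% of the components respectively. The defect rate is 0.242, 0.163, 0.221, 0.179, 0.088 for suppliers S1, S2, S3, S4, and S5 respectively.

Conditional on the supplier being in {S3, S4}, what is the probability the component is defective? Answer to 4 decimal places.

Let S = {S3, S4}.
P(S) = 0.14 + 0.15 = 0.29.
P(D ∩ S) = 0.221·0.14 + 0.179·0.15 = 0.03094 + 0.02685 = 0.05779.
P(D | S) = 0.05779 / 0.29 = 0.199276…

0.1993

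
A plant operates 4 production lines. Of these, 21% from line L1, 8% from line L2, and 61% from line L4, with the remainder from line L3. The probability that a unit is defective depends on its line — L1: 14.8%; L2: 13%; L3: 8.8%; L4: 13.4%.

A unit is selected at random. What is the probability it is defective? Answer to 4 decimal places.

0.1320

P(L3) = 1 − (0.21 + 0.08 + 0.61) = 0.1.
By the law of total probability,
P(D) = P(D|L1)·P(L1) + P(D|L2)·P(L2) + P(D|L3)·P(L3) + P(D|L4)·P(L4)
      = 0.148·0.21 + 0.13·0.08 + 0.088·0.1 + 0.134·0.61
      = 0.03108 + 0.0104 + 0.0088 + 0.08174 = 0.13202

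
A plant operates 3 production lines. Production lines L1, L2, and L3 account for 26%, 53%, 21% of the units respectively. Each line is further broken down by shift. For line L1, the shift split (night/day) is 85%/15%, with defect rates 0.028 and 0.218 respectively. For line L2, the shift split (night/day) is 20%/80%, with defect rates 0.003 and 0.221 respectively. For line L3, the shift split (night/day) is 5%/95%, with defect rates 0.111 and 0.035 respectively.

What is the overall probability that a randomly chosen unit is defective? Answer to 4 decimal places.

P(D|L1) = 0.85·0.028 + 0.15·0.218 = 0.0238 + 0.0327 = 0.0565
P(D|L2) = 0.2·0.003 + 0.8·0.221 = 0.0006 + 0.1768 = 0.1774
P(D|L3) = 0.05·0.111 + 0.95·0.035 = 0.00555 + 0.03325 = 0.0388
By total probability over the outer partition,
P(D) = 0.26·0.0565 + 0.53·0.1774 + 0.21·0.0388
      = 0.01469 + 0.094022 + 0.008148 = 0.11686

0.1169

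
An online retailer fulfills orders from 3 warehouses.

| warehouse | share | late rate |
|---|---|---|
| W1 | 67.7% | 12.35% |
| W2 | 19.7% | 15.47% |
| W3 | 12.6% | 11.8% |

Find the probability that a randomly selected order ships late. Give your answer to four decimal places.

P(L) = P(L|W1)·P(W1) + P(L|W2)·P(W2) + P(L|W3)·P(W3)
      = 0.1235·0.677 + 0.1547·0.197 + 0.118·0.126
      = 0.0836095 + 0.0304759 + 0.014868 = 0.1289534

0.1290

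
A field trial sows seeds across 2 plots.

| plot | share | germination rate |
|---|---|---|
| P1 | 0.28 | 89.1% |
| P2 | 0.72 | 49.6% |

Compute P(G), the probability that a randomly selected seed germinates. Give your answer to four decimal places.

P(G) ≈ 0.6066

Summing over the partition,
P(G) = P(G|P1)·P(P1) + P(G|P2)·P(P2)
      = 0.891·0.28 + 0.496·0.72
      = 0.24948 + 0.35712 = 0.6066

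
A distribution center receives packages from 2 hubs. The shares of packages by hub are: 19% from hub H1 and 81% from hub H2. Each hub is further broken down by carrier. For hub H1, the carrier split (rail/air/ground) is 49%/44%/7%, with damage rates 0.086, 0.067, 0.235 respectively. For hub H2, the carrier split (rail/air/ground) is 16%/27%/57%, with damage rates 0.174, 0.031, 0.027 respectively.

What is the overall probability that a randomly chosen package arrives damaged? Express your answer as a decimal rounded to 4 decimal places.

0.0585

P(D|H1) = 0.49·0.086 + 0.44·0.067 + 0.07·0.235 = 0.04214 + 0.02948 + 0.01645 = 0.08807
P(D|H2) = 0.16·0.174 + 0.27·0.031 + 0.57·0.027 = 0.02784 + 0.00837 + 0.01539 = 0.0516
Then overall,
P(D) = 0.19·0.08807 + 0.81·0.0516
      = 0.0167333 + 0.041796 = 0.0585293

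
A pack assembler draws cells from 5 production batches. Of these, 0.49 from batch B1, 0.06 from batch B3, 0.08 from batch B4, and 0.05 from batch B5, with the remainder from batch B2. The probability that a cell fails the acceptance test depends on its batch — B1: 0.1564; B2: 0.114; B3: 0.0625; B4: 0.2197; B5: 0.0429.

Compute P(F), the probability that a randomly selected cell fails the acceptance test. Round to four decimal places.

P(B2) = 1 − (0.49 + 0.06 + 0.08 + 0.05) = 0.32.
P(F) = P(F|B1)·P(B1) + P(F|B2)·P(B2) + P(F|B3)·P(B3) + P(F|B4)·P(B4) + P(F|B5)·P(B5)
      = 0.1564·0.49 + 0.114·0.32 + 0.0625·0.06 + 0.2197·0.08 + 0.0429·0.05
      = 0.076636 + 0.03648 + 0.00375 + 0.017576 + 0.002145 = 0.136587

0.1366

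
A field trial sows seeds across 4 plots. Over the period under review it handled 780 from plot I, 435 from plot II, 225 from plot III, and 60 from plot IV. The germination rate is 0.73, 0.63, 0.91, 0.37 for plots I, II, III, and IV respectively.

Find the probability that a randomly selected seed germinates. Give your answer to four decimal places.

0.7136

Total: 780 + 435 + 225 + 60 = 1500.
P(I) = 780/1500 = 0.52. P(II) = 435/1500 = 0.29. P(III) = 225/1500 = 0.15. P(IV) = 60/1500 = 0.04.
P(G) = P(G|I)·P(I) + P(G|II)·P(II) + P(G|III)·P(III) + P(G|IV)·P(IV)
      = 0.73·0.52 + 0.63·0.29 + 0.91·0.15 + 0.37·0.04
      = 0.3796 + 0.1827 + 0.1365 + 0.0148 = 0.7136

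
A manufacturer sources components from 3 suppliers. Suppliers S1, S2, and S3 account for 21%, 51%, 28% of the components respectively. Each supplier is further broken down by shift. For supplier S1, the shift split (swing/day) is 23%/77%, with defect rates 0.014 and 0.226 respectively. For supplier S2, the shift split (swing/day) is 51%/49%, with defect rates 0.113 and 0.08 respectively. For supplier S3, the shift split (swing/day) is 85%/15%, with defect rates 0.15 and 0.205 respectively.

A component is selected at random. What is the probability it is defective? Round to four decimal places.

P(D|S1) = 0.23·0.014 + 0.77·0.226 = 0.00322 + 0.17402 = 0.17724
P(D|S2) = 0.51·0.113 + 0.49·0.08 = 0.05763 + 0.0392 = 0.09683
P(D|S3) = 0.85·0.15 + 0.15·0.205 = 0.1275 + 0.03075 = 0.15825
Then overall,
P(D) = 0.21·0.17724 + 0.51·0.09683 + 0.28·0.15825
      = 0.0372204 + 0.0493833 + 0.04431 = 0.1309137

P(D) ≈ 0.1309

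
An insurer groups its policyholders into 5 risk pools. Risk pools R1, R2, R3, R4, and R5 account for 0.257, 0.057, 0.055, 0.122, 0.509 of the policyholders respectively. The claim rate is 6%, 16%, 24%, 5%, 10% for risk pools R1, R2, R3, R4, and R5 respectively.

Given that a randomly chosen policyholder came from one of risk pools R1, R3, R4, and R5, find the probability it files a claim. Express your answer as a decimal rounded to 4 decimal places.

P(C|S) ≈ 0.0908

Let S = {R1, R3, R4, R5}.
P(S) = 0.257 + 0.055 + 0.122 + 0.509 = 0.943.
P(C ∩ S) = 0.06·0.257 + 0.24·0.055 + 0.05·0.122 + 0.1·0.509 = 0.01542 + 0.0132 + 0.0061 + 0.0509 = 0.08562.
P(C | S) = 0.08562 / 0.943 = 0.090795…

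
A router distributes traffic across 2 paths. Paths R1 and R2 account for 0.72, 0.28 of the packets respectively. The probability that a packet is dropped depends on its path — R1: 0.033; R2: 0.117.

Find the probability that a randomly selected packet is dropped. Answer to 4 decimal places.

Summing over the partition,
P(L) = P(L|R1)·P(R1) + P(L|R2)·P(R2)
      = 0.033·0.72 + 0.117·0.28
      = 0.02376 + 0.03276 = 0.05652

P(L) ≈ 0.0565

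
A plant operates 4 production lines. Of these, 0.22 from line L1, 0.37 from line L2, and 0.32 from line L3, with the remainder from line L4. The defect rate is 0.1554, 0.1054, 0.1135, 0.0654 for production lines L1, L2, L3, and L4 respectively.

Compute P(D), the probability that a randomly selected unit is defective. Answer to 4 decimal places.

P(L4) = 1 − (0.22 + 0.37 + 0.32) = 0.09.
P(D) = P(D|L1)·P(L1) + P(D|L2)·P(L2) + P(D|L3)·P(L3) + P(D|L4)·P(L4)
      = 0.1554·0.22 + 0.1054·0.37 + 0.1135·0.32 + 0.0654·0.09
      = 0.034188 + 0.038998 + 0.03632 + 0.005886 = 0.115392

0.1154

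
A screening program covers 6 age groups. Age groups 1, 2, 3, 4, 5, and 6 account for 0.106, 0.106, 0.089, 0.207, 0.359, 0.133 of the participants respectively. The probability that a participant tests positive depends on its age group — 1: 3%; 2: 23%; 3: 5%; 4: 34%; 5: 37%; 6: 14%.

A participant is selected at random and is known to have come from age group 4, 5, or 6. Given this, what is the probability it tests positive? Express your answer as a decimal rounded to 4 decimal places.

Let S = {4, 5, 6}.
P(S) = 0.207 + 0.359 + 0.133 = 0.699.
P(T ∩ S) = 0.34·0.207 + 0.37·0.359 + 0.14·0.133 = 0.07038 + 0.13283 + 0.01862 = 0.22183.
P(T | S) = 0.22183 / 0.699 = 0.317353…

P(T|S) ≈ 0.3174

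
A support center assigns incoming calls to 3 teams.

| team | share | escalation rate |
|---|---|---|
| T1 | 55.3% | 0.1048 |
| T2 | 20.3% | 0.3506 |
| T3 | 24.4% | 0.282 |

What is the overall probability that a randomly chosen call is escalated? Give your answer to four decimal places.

0.1979

P(E) = P(E|T1)·P(T1) + P(E|T2)·P(T2) + P(E|T3)·P(T3)
      = 0.1048·0.553 + 0.3506·0.203 + 0.282·0.244
      = 0.0579544 + 0.0711718 + 0.068808 = 0.1979342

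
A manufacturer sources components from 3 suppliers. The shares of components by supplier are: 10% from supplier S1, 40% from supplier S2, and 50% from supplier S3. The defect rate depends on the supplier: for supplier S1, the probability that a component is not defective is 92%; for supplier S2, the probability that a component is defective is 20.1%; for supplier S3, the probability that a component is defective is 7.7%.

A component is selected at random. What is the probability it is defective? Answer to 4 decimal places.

P(D) ≈ 0.1269

P(D|S1) = 1 − 0.92 = 0.08.
Summing over the partition,
P(D) = P(D|S1)·P(S1) + P(D|S2)·P(S2) + P(D|S3)·P(S3)
      = 0.08·0.1 + 0.201·0.4 + 0.077·0.5
      = 0.008 + 0.0804 + 0.0385 = 0.1269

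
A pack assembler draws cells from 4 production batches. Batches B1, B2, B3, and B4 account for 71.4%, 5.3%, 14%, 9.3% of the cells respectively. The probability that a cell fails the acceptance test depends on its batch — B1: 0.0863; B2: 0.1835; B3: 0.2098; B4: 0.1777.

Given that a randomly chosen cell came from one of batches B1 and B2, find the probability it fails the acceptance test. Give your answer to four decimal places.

Let S = {B1, B2}.
P(S) = 0.714 + 0.053 = 0.767.
P(F ∩ S) = 0.0863·0.714 + 0.1835·0.053 = 0.0616182 + 0.0097255 = 0.0713437.
P(F | S) = 0.0713437 / 0.767 = 0.093017…

0.0930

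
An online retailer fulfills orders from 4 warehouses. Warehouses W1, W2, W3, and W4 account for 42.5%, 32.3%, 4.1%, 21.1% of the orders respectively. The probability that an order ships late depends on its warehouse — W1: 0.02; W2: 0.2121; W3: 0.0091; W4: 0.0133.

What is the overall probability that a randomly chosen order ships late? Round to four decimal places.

P(L) = P(L|W1)·P(W1) + P(L|W2)·P(W2) + P(L|W3)·P(W3) + P(L|W4)·P(W4)
      = 0.02·0.425 + 0.2121·0.323 + 0.0091·0.041 + 0.0133·0.211
      = 0.0085 + 0.0685083 + 0.0003731 + 0.0028063 = 0.0801877

0.0802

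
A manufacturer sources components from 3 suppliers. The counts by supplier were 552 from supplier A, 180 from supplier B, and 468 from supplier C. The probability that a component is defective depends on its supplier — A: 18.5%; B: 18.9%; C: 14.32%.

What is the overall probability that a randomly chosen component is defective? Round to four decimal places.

Total: 552 + 180 + 468 = 1200.
P(A) = 552/1200 = 0.46. P(B) = 180/1200 = 0.15. P(C) = 468/1200 = 0.39.
Summing over the partition,
P(D) = P(D|A)·P(A) + P(D|B)·P(B) + P(D|C)·P(C)
      = 0.185·0.46 + 0.189·0.15 + 0.1432·0.39
      = 0.0851 + 0.02835 + 0.055848 = 0.169298

0.1693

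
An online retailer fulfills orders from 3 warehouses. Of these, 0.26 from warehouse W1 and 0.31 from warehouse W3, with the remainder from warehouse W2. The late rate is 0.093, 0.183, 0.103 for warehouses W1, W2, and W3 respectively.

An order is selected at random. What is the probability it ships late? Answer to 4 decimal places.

P(W2) = 1 − (0.26 + 0.31) = 0.43.
P(L) = P(L|W1)·P(W1) + P(L|W2)·P(W2) + P(L|W3)·P(W3)
      = 0.093·0.26 + 0.183·0.43 + 0.103·0.31
      = 0.02418 + 0.07869 + 0.03193 = 0.1348

0.1348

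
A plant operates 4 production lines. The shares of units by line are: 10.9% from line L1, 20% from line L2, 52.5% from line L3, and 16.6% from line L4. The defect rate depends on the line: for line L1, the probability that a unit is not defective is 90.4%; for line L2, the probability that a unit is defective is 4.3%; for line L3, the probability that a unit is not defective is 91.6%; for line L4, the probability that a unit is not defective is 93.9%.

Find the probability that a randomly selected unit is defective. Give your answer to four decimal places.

P(D|L1) = 1 − 0.904 = 0.096.
P(D|L3) = 1 − 0.916 = 0.084.
P(D|L4) = 1 − 0.939 = 0.061.
By the law of total probability,
P(D) = P(D|L1)·P(L1) + P(D|L2)·P(L2) + P(D|L3)·P(L3) + P(D|L4)·P(L4)
      = 0.096·0.109 + 0.043·0.2 + 0.084·0.525 + 0.061·0.166
      = 0.010464 + 0.0086 + 0.0441 + 0.010126 = 0.07329

P(D) ≈ 0.0733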